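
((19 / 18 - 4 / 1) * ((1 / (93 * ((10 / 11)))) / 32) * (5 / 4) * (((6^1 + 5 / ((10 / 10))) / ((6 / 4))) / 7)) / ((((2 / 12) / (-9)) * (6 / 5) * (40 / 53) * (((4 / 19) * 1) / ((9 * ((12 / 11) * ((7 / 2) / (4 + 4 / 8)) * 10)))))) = 2935405 / 95232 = 30.82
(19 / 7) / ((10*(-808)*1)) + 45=2545181 / 56560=45.00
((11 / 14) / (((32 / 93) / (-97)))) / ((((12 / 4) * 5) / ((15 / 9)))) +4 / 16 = -32741 / 1344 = -24.36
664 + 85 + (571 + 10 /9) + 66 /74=1322.00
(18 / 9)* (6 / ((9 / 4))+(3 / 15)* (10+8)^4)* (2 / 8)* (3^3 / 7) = 1417356 / 35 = 40495.89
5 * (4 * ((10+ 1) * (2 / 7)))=440 / 7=62.86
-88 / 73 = -1.21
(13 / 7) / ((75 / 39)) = 0.97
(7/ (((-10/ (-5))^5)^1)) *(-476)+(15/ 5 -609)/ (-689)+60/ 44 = -6177299/ 60632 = -101.88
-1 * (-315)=315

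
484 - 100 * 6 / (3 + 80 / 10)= 4724 / 11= 429.45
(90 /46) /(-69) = -15 /529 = -0.03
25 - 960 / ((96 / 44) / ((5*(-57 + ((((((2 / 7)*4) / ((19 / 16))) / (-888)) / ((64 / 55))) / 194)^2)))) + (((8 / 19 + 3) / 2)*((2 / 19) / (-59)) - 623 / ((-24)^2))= 107910210129108984923 / 860363909284544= 125423.92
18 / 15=6 / 5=1.20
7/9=0.78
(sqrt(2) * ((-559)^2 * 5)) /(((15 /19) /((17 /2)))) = 100931363 * sqrt(2) /6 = 23789750.40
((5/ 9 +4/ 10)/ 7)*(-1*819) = -559/ 5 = -111.80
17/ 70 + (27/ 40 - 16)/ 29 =-2319/ 8120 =-0.29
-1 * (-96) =96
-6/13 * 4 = -24/13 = -1.85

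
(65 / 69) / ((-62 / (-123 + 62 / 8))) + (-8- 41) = -808523 / 17112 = -47.25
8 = 8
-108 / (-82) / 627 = 18 / 8569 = 0.00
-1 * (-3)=3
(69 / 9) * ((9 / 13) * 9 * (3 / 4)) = 1863 / 52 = 35.83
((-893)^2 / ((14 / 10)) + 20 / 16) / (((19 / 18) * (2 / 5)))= 717705675 / 532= 1349070.82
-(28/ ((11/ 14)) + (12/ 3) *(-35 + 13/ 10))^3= 162235316664/ 166375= 975118.36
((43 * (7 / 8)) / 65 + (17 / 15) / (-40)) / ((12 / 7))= 15029 / 46800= 0.32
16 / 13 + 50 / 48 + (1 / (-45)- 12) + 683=3150811 / 4680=673.25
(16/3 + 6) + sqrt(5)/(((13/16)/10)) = 38.85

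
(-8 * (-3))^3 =13824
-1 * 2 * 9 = -18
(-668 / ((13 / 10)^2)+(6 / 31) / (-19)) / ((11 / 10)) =-393462140 / 1094951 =-359.34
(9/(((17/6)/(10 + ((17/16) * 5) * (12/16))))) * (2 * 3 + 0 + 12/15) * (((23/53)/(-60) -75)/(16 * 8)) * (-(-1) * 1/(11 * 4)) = -384260553/95518720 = -4.02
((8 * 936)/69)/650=0.17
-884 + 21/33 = -9717/11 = -883.36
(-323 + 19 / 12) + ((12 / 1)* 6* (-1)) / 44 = -42643 / 132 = -323.05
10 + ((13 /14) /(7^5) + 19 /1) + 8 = 8706039 /235298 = 37.00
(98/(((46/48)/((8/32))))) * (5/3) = 980/23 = 42.61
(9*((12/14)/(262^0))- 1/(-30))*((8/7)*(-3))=-6508/245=-26.56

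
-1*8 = -8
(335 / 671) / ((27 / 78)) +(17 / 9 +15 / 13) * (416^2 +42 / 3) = 41342382550 / 78507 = 526607.60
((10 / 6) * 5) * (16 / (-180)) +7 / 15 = -37 / 135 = -0.27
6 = 6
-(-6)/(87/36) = 72/29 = 2.48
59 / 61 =0.97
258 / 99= 86 / 33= 2.61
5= 5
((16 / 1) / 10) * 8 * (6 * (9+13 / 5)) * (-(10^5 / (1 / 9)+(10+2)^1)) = -20045067264 / 25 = -801802690.56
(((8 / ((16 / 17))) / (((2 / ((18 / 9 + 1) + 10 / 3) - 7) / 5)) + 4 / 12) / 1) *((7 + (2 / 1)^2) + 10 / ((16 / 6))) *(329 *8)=-89115901 / 381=-233900.00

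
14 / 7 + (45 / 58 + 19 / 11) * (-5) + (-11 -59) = -51369 / 638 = -80.52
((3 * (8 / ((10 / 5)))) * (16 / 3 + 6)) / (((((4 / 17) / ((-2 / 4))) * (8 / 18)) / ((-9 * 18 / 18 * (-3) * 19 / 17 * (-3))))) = 235467 / 4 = 58866.75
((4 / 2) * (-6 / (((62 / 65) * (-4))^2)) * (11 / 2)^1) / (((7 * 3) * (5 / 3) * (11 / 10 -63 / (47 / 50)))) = 6552975 / 3334762256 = 0.00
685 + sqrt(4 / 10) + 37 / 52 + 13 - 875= -175.66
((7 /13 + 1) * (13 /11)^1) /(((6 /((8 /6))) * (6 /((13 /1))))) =260 /297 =0.88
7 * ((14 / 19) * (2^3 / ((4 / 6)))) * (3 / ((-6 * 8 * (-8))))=147 / 304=0.48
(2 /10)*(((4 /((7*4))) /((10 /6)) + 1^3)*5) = 38 /35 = 1.09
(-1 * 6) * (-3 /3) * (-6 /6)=-6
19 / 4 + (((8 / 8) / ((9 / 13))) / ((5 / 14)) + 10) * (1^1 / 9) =6.31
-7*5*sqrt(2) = -35*sqrt(2) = -49.50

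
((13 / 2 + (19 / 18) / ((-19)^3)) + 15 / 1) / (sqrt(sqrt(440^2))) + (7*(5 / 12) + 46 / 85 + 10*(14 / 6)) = 69853*sqrt(110) / 714780 + 9109 / 340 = 27.82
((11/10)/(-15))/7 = -11/1050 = -0.01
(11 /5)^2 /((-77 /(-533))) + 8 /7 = 6063 /175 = 34.65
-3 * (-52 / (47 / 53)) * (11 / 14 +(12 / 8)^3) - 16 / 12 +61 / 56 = 5777405 / 7896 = 731.69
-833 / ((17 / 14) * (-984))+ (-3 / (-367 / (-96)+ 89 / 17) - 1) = -4611499 / 7273236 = -0.63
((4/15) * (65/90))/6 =13/405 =0.03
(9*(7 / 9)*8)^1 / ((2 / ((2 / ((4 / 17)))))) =238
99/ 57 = 33/ 19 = 1.74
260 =260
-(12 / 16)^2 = -9 / 16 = -0.56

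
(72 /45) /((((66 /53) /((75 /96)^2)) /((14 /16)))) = 46375 /67584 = 0.69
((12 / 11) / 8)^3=27 / 10648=0.00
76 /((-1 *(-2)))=38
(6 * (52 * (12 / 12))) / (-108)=-26 / 9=-2.89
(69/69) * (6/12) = 1/2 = 0.50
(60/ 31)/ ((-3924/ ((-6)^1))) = 10/ 3379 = 0.00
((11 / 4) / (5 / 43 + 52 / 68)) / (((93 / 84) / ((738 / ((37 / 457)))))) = 1355977953 / 52762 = 25699.90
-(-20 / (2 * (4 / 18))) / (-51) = -15 / 17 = -0.88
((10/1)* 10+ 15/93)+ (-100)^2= 313105/31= 10100.16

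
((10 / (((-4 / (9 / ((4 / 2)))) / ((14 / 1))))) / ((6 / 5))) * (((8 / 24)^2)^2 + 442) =-6265525 / 108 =-58014.12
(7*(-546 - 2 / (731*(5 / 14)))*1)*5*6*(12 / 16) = -62863227 / 731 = -85996.21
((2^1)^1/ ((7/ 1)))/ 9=0.03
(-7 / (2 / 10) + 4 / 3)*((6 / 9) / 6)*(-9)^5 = 220887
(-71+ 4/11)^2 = 603729/121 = 4989.50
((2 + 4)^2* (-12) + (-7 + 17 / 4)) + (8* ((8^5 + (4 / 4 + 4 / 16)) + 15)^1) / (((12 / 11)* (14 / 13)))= 4679018 / 21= 222810.38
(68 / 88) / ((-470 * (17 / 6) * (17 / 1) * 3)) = -0.00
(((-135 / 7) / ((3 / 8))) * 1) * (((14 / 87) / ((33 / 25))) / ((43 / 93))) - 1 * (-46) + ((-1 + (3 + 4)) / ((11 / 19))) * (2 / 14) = 3257032 / 96019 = 33.92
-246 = -246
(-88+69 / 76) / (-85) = 6619 / 6460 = 1.02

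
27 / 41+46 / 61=3533 / 2501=1.41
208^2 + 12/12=43265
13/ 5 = 2.60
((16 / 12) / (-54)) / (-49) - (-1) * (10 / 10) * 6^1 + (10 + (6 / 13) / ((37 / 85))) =32570576 / 1909089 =17.06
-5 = -5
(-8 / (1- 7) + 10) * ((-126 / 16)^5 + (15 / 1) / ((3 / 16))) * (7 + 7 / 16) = -2002395953369 / 786432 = -2546178.12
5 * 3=15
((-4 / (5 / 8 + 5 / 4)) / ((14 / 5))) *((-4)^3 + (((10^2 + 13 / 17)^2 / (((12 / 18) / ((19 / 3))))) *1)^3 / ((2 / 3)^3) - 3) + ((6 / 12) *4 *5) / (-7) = -4679169147537159848801345 / 2027555796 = -2307788104657002.42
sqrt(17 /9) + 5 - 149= -144 + sqrt(17) /3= -142.63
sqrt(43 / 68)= sqrt(731) / 34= 0.80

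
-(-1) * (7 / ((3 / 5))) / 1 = 35 / 3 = 11.67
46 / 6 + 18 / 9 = 29 / 3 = 9.67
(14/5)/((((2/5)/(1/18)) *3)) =7/54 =0.13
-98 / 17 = -5.76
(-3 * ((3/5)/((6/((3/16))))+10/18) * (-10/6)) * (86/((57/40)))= 177805/1026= 173.30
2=2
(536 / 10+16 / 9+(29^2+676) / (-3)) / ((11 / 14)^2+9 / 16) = -15886192 / 41625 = -381.65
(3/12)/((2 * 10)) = 1/80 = 0.01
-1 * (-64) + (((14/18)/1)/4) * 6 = 391/6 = 65.17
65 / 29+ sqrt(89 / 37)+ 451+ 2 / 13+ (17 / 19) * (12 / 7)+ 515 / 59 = sqrt(3293) / 37+ 1371647897 / 2958319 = 465.21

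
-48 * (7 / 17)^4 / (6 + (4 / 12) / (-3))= -1037232 / 4426613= -0.23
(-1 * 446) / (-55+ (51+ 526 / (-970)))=216310 / 2203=98.19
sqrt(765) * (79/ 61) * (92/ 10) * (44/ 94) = 239844 * sqrt(85)/ 14335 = 154.26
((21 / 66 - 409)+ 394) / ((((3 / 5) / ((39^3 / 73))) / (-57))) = 1820203515 / 1606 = 1133377.03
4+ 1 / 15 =61 / 15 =4.07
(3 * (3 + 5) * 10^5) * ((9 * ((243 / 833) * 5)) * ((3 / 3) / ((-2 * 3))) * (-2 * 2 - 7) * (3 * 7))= 1212957983.19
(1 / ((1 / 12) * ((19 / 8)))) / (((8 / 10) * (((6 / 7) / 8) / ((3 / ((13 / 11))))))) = 36960 / 247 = 149.64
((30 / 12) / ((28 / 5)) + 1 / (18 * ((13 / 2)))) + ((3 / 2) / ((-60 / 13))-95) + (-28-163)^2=596004809 / 16380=36386.13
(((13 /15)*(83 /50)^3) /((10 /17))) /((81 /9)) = 0.75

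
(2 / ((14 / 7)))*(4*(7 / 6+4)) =62 / 3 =20.67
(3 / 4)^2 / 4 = 0.14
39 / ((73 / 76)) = 2964 / 73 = 40.60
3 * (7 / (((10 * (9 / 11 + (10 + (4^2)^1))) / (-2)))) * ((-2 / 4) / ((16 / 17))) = 3927 / 47200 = 0.08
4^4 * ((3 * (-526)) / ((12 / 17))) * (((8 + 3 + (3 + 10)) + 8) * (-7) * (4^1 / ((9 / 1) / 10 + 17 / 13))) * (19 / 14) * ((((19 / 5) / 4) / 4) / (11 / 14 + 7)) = 42971961344 / 4469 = 9615565.30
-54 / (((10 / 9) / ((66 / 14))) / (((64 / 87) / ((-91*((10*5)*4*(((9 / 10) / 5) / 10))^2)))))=0.14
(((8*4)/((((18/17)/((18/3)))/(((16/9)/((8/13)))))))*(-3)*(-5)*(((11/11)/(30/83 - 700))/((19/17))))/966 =-4989296/479617551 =-0.01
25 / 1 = 25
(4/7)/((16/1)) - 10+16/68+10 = 129/476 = 0.27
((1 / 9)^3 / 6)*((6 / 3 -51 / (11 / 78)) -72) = -2374 / 24057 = -0.10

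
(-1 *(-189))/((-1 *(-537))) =63/179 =0.35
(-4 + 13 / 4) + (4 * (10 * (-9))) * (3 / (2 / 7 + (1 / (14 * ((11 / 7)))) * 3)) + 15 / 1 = -132315 / 52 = -2544.52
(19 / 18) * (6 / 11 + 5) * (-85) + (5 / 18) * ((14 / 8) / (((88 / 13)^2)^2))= -238702872325 / 479756288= -497.55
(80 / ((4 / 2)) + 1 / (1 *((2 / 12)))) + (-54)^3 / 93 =-51062 / 31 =-1647.16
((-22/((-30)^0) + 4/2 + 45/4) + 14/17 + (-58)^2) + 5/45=2053985/612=3356.18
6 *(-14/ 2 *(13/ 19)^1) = -546/ 19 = -28.74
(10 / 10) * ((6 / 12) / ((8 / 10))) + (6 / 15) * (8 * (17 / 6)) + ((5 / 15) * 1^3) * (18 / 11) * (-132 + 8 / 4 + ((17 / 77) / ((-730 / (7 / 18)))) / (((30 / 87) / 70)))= -12980365 / 211992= -61.23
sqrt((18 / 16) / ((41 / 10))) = 3*sqrt(205) / 82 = 0.52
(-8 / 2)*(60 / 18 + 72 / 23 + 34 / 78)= -27.60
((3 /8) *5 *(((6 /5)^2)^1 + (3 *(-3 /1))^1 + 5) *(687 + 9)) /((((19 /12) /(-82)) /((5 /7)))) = 16436736 /133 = 123584.48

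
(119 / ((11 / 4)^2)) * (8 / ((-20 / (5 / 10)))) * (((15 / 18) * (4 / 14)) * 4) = -1088 / 363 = -3.00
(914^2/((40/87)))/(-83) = -18169863/830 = -21891.40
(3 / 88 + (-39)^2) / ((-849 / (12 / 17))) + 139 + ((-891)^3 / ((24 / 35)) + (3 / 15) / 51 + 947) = -6550866456667361 / 6350520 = -1031548039.64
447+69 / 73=447.95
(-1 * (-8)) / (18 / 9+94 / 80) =320 / 127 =2.52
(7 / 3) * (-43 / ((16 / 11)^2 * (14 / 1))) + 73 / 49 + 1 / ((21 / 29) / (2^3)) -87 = -5859299 / 75264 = -77.85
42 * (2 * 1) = 84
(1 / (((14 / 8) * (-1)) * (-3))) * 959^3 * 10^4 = 5039851880000 / 3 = 1679950626666.67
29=29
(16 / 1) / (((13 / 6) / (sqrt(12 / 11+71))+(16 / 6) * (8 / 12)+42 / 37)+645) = 280488404160 / 11358251924197 - 1182816 * sqrt(8723) / 11358251924197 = 0.02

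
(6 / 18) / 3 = 1 / 9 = 0.11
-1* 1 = -1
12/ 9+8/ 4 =10/ 3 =3.33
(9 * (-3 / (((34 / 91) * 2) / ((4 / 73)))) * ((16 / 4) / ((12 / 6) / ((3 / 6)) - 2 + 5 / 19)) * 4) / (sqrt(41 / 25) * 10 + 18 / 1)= -420147 / 266815 + 46683 * sqrt(41) / 266815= -0.45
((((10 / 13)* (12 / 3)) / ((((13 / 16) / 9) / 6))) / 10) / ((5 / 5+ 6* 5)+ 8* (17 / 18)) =31104 / 58643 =0.53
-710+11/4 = -2829/4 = -707.25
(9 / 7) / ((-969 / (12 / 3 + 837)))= -2523 / 2261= -1.12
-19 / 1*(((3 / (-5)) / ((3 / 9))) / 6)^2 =-171 / 100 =-1.71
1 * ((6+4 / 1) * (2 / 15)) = 1.33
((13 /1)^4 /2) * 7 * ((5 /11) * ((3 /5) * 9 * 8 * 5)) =107960580 /11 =9814598.18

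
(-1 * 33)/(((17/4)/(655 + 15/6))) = -86790/17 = -5105.29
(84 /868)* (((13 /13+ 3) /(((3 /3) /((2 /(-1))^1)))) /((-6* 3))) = 4 /93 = 0.04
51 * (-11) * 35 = -19635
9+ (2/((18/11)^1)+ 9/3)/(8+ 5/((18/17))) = 2137/229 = 9.33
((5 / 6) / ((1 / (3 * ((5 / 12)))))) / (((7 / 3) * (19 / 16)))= 0.38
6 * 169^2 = 171366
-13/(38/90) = -585/19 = -30.79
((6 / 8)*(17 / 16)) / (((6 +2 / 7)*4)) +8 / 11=8549 / 11264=0.76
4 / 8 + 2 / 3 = 7 / 6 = 1.17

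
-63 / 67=-0.94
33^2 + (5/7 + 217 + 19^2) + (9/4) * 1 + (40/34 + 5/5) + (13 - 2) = 801175/476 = 1683.14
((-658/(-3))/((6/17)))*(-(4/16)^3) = -5593/576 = -9.71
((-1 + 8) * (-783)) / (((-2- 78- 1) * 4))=203 / 12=16.92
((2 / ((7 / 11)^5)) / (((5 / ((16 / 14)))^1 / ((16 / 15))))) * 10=82458112 / 1764735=46.73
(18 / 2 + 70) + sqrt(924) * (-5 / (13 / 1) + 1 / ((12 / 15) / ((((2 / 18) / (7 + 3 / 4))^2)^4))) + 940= 1019 -367141625321230679690 * sqrt(231) / 477284112917602652493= 1007.31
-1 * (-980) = 980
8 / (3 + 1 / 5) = 5 / 2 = 2.50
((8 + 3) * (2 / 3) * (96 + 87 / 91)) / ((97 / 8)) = 517616 / 8827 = 58.64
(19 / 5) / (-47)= -19 / 235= -0.08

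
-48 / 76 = -0.63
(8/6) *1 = 4/3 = 1.33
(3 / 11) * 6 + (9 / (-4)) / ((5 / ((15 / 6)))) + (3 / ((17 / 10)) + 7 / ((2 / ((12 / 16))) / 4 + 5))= 309 / 88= 3.51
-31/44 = -0.70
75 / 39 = 25 / 13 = 1.92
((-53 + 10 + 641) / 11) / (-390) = -23 / 165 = -0.14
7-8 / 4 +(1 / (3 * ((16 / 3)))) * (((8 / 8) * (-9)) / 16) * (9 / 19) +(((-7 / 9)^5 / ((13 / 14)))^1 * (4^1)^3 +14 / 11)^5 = -2077559.22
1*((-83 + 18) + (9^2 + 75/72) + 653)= 16081/24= 670.04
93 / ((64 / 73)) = 6789 / 64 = 106.08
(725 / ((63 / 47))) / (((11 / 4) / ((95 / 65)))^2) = 196817200 / 1288287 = 152.77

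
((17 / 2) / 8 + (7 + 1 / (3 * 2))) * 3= 395 / 16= 24.69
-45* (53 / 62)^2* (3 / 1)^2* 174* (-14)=692825805 / 961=720942.57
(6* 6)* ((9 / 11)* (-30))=-9720 / 11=-883.64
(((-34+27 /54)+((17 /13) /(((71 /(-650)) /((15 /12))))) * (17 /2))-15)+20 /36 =-447671 /2556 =-175.15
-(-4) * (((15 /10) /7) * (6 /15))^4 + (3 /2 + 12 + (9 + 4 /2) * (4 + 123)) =4233263773 /3001250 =1410.50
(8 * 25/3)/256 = 25/96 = 0.26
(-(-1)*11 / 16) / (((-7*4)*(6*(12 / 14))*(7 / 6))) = -11 / 2688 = -0.00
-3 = -3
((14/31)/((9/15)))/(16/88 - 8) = -385/3999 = -0.10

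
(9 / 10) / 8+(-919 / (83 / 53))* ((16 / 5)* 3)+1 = -37399589 / 6640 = -5632.47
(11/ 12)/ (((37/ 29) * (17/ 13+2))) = 4147/ 19092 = 0.22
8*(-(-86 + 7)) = 632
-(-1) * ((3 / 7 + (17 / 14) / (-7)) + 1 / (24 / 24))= 123 / 98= 1.26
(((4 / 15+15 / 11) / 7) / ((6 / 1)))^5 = 1408514752349 / 15983289768669300000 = 0.00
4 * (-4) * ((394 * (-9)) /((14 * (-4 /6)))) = -42552 /7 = -6078.86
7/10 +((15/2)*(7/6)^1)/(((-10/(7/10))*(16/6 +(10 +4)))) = 2653/4000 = 0.66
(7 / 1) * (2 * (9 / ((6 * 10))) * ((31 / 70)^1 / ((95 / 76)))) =93 / 125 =0.74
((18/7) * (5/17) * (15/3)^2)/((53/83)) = 186750/6307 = 29.61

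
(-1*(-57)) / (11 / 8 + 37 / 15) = 6840 / 461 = 14.84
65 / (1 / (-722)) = -46930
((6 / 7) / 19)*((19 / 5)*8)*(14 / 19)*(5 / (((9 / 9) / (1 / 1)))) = 96 / 19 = 5.05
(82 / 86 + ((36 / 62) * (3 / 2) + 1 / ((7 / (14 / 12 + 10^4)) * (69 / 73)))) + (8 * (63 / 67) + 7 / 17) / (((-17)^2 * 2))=41835645667523 / 27643451409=1513.40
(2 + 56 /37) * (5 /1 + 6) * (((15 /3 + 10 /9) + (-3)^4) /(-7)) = -160160 /333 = -480.96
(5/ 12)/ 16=5/ 192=0.03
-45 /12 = -15 /4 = -3.75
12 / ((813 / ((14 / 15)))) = 0.01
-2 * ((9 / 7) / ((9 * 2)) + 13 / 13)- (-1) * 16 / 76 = -257 / 133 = -1.93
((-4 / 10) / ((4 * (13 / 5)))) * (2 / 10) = -1 / 130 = -0.01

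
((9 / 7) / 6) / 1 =3 / 14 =0.21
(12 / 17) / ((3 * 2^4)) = 1 / 68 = 0.01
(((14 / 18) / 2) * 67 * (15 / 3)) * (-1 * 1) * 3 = -2345 / 6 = -390.83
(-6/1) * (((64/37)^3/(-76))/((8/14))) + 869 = 837019811/962407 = 869.72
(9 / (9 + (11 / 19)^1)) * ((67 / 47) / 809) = 11457 / 6920186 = 0.00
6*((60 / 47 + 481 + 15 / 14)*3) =2862387 / 329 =8700.26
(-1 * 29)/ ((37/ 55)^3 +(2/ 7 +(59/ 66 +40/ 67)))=-13577198250/ 974336917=-13.93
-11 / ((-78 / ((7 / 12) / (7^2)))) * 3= 11 / 2184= 0.01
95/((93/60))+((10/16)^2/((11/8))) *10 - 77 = -17553/1364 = -12.87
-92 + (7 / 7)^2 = -91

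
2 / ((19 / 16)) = 32 / 19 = 1.68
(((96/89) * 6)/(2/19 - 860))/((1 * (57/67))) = -2144/242347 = -0.01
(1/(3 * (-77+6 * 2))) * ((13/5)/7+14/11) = -211/25025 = -0.01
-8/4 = -2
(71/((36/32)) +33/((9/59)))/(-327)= -2515/2943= -0.85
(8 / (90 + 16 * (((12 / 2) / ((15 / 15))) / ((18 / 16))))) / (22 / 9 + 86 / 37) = 0.01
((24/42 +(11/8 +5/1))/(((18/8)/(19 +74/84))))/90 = 64963/95256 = 0.68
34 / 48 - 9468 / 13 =-227011 / 312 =-727.60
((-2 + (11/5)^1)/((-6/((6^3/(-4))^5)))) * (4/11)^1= 306110016/55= 5565636.65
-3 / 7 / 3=-1 / 7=-0.14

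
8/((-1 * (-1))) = 8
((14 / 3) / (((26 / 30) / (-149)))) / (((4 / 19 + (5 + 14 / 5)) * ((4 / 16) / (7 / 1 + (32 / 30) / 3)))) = -262377080 / 89037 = -2946.83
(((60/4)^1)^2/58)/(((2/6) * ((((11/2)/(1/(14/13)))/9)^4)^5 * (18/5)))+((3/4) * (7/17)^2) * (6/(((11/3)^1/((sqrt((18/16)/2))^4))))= 3205223881758950354344068854097984200978992246557/230345803770756023159175853263144194911017472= 13914.84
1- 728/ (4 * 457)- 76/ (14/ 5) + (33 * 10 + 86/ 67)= 65316369/ 214333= 304.74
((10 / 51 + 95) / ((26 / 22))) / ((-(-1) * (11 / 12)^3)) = 2796480 / 26741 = 104.58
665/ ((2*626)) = 665/ 1252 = 0.53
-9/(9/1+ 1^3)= -9/10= -0.90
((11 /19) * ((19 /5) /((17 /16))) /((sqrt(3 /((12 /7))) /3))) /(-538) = -528 * sqrt(7) /160055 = -0.01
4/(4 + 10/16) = 32/37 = 0.86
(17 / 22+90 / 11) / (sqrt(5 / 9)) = 591 * sqrt(5) / 110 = 12.01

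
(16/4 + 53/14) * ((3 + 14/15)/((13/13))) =30.62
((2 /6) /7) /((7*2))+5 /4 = 1.25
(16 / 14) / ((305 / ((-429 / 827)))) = -3432 / 1765645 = -0.00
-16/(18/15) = -40/3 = -13.33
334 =334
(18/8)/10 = 9/40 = 0.22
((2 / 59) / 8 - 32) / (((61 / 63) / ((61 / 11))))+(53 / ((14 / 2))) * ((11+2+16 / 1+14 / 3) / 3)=-16073531 / 163548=-98.28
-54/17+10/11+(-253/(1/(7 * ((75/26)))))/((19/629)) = -15623484431/92378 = -169125.60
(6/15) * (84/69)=0.49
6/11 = 0.55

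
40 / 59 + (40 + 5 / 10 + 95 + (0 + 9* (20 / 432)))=96709 / 708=136.59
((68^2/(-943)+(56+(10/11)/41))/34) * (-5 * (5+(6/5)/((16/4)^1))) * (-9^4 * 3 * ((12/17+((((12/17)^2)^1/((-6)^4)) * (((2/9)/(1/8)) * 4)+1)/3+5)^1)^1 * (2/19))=482797523701980/968288431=498609.20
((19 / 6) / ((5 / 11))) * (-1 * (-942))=32813 / 5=6562.60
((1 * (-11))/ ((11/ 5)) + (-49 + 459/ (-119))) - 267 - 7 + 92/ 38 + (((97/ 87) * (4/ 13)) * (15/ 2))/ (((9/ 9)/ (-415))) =-70057405/ 50141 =-1397.21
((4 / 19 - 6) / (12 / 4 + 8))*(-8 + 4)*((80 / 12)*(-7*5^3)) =-12280.70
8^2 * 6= 384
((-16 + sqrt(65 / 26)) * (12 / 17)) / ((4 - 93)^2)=-192 / 134657 + 6 * sqrt(10) / 134657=-0.00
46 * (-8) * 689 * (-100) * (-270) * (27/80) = -2310492600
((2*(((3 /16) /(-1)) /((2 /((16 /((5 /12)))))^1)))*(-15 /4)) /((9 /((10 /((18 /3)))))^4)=625 /19683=0.03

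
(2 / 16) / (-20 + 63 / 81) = -9 / 1384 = -0.01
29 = 29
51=51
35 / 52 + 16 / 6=521 / 156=3.34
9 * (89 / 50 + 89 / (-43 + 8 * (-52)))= 36401 / 2550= 14.27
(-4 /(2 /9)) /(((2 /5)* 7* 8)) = -45 /56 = -0.80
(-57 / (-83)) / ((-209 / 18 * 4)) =-27 / 1826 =-0.01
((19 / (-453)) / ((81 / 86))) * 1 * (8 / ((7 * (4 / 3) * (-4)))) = 817 / 85617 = 0.01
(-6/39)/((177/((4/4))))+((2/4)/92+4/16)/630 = -41231/88910640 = -0.00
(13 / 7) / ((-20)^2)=13 / 2800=0.00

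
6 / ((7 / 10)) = 60 / 7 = 8.57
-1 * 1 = -1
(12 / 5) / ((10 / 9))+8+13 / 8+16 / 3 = 10271 / 600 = 17.12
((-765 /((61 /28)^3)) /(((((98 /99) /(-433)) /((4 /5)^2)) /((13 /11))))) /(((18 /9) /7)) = 97230212352 /1134905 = 85672.56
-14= -14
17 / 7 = 2.43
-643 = -643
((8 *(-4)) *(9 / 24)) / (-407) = 12 / 407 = 0.03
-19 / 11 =-1.73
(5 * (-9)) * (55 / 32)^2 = -136125 / 1024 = -132.93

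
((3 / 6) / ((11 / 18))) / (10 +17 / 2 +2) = 18 / 451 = 0.04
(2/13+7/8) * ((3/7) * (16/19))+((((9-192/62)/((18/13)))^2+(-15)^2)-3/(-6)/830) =1511454431779/6205960215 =243.55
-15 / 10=-3 / 2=-1.50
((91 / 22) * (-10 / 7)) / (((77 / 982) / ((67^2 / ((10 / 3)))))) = -85959861 / 847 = -101487.44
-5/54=-0.09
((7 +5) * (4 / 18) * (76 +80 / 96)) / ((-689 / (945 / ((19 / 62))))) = -12004440 / 13091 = -917.00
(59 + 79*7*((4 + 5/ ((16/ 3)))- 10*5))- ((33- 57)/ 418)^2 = -24860.57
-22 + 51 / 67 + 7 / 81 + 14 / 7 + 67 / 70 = -6912191 / 379890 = -18.20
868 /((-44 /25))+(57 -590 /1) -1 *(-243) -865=-18130 /11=-1648.18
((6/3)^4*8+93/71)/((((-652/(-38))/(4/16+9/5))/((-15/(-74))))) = 3.13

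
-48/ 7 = -6.86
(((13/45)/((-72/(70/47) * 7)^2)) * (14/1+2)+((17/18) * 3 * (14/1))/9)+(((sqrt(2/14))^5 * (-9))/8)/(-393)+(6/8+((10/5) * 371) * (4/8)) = 3 * sqrt(7)/359464+2422997135/6441444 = 376.16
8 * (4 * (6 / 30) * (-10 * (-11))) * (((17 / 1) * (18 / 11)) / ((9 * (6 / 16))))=17408 / 3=5802.67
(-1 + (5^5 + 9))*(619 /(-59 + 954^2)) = 1939327 /910057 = 2.13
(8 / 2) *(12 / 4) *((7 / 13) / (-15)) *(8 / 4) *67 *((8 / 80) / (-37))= 1876 / 12025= 0.16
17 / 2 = 8.50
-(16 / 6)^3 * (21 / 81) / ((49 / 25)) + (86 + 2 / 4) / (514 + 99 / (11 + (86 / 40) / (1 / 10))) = -2.34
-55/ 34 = -1.62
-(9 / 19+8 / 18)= -157 / 171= -0.92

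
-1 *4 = -4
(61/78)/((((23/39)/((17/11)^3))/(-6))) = -899079/30613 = -29.37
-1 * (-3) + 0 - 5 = -2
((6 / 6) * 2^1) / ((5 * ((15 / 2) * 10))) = 2 / 375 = 0.01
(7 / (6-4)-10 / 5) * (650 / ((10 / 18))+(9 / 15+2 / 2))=8787 / 5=1757.40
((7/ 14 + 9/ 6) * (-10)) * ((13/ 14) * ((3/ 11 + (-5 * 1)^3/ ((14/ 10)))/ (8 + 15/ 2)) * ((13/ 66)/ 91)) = 891020/ 3859779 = 0.23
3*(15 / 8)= 45 / 8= 5.62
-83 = -83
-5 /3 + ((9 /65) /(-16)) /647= -3364427 /2018640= -1.67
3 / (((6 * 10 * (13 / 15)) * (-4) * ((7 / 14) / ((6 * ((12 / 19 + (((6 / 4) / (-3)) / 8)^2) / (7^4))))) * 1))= -27819 / 607280128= -0.00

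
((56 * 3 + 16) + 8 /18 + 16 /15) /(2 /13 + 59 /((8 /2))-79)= -434096 /149985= -2.89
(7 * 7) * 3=147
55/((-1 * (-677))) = 55/677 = 0.08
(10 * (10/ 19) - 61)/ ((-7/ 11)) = 11649/ 133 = 87.59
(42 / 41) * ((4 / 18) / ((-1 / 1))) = -28 / 123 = -0.23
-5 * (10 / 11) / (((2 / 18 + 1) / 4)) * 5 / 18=-50 / 11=-4.55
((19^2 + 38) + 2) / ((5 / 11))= 4411 / 5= 882.20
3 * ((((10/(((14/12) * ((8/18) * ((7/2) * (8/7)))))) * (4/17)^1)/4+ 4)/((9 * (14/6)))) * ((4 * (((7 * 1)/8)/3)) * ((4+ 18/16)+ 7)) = 197783/22848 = 8.66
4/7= 0.57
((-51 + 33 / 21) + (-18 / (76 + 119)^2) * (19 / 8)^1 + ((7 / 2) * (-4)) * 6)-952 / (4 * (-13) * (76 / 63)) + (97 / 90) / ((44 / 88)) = -116.10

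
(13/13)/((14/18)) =9/7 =1.29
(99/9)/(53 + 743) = 11/796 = 0.01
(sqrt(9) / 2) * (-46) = -69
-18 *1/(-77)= 18/77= 0.23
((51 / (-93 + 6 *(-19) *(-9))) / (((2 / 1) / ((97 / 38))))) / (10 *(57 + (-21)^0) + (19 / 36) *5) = 14841 / 123941275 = 0.00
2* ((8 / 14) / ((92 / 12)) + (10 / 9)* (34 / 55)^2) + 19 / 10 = 5081539 / 1753290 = 2.90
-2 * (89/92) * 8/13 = -1.19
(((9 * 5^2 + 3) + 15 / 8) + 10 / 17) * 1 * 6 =1382.78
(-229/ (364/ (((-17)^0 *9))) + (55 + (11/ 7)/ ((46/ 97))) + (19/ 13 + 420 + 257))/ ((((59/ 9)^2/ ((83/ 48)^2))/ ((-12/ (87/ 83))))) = -31498551366957/ 54089281792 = -582.34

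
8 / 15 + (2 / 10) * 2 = 14 / 15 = 0.93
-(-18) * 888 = 15984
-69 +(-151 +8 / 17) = -3732 / 17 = -219.53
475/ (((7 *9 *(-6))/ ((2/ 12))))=-475/ 2268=-0.21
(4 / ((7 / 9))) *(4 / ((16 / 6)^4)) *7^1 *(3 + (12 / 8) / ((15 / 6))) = 6561 / 640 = 10.25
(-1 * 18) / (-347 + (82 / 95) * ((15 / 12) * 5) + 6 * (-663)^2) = -228 / 33402917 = -0.00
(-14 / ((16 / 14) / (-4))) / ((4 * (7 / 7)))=49 / 4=12.25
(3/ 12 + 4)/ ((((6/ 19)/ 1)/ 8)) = 323/ 3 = 107.67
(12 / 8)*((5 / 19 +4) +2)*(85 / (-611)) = -30345 / 23218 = -1.31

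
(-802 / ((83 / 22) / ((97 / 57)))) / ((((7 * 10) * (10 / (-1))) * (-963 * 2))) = -427867 / 1594583550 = -0.00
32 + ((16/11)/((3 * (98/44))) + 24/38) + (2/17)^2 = 26526344/807177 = 32.86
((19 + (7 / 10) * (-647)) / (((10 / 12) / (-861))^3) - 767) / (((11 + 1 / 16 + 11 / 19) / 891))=81016624923967318608 / 2211875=36628030482720.46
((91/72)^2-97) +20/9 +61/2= -324935/5184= -62.68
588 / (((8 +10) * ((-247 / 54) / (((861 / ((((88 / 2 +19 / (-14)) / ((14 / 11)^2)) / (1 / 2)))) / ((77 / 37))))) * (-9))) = 407939504 / 65422643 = 6.24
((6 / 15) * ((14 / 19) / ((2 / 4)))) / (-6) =-28 / 285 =-0.10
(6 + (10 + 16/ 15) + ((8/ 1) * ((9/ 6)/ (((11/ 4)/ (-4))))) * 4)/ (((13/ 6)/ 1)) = -17408/ 715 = -24.35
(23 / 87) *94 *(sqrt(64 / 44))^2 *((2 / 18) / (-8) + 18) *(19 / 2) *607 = 3748981.55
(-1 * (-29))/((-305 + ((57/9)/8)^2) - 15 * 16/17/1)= -0.09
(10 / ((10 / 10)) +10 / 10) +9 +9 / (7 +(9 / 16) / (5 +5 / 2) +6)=10820 / 523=20.69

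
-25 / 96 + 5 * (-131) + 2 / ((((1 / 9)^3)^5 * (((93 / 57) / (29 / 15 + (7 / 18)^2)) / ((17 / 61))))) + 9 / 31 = 146620493464826.34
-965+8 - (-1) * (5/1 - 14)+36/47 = -45366/47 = -965.23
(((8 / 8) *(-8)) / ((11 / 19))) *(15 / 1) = -2280 / 11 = -207.27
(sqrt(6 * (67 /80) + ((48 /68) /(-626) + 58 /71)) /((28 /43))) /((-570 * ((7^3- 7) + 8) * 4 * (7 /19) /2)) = -sqrt(333452205307610) /710851545600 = -0.00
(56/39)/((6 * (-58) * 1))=-0.00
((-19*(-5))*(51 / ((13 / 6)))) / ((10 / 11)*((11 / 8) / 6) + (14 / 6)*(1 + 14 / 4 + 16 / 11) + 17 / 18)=1354320 / 9113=148.61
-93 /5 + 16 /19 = -1687 /95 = -17.76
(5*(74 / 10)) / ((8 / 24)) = 111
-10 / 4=-2.50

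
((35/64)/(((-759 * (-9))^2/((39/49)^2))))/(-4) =-845/455260684032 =-0.00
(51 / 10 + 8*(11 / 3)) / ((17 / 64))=33056 / 255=129.63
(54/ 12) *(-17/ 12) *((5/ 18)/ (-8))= 85/ 384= 0.22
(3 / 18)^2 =1 / 36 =0.03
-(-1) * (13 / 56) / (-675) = -13 / 37800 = -0.00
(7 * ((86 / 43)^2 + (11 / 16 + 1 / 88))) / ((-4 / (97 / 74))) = -561533 / 52096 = -10.78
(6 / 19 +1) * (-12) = -300 / 19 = -15.79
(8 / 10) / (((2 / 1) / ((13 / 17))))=26 / 85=0.31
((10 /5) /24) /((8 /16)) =1 /6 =0.17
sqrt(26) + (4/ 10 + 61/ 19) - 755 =-71382/ 95 + sqrt(26) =-746.29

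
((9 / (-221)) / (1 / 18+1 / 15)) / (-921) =270 / 746317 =0.00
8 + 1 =9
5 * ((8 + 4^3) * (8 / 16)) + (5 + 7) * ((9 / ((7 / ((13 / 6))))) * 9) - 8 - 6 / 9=9916 / 21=472.19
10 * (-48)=-480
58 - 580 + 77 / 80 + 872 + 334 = 54797 / 80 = 684.96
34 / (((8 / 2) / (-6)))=-51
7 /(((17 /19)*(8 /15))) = 14.67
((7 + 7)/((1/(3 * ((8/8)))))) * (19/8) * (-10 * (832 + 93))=-1845375/2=-922687.50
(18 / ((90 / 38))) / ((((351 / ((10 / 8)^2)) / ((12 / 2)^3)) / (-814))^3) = -3644070656.01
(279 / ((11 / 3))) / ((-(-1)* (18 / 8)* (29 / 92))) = 34224 / 319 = 107.29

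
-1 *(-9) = 9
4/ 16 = 1/ 4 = 0.25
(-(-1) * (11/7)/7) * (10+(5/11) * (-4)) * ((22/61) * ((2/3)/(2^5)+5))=39765/11956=3.33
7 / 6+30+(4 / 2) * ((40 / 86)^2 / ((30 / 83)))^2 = 31.88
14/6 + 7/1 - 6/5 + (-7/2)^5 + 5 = -245801/480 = -512.09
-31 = -31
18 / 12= 3 / 2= 1.50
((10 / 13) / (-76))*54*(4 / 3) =-180 / 247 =-0.73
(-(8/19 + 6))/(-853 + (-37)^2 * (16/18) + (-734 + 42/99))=12078/695381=0.02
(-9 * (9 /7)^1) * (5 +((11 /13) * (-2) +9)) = -142.42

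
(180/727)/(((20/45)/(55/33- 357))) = -143910/727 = -197.95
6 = 6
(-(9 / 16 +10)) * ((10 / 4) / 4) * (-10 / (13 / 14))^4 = -15006250 / 169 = -88794.38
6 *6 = 36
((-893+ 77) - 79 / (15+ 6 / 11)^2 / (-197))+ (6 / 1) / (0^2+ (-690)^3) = -28595733101335553 / 35043861829500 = -816.00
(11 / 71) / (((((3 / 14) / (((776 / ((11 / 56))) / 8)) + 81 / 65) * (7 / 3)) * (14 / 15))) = 8322600 / 145834781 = 0.06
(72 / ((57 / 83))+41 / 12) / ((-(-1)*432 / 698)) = 8614367 / 49248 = 174.92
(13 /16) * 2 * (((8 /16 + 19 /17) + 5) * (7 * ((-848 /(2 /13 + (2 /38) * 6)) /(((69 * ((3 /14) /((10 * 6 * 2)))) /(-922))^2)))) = -1984870278503840000 /260797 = -7610786468033.91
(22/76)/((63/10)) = 0.05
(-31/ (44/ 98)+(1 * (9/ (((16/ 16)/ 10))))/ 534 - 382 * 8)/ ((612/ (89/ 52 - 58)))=5969625281/ 20770464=287.41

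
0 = 0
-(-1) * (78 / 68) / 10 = 39 / 340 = 0.11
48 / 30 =8 / 5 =1.60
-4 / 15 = -0.27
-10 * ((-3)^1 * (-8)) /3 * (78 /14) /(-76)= 780 /133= 5.86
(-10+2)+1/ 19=-151/ 19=-7.95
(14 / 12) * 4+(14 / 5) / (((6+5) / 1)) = 812 / 165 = 4.92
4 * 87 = 348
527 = 527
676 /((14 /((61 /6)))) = 10309 /21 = 490.90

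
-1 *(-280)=280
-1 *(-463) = 463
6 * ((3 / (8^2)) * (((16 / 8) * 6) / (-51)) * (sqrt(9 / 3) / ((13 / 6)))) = -27 * sqrt(3) / 884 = -0.05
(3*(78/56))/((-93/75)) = -2925/868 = -3.37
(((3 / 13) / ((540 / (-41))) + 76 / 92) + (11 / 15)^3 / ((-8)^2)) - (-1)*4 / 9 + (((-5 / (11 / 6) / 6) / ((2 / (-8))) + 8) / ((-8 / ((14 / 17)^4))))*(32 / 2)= -461195350510261 / 59335322904000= -7.77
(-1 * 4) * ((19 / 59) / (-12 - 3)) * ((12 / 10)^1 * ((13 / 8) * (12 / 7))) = 2964 / 10325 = 0.29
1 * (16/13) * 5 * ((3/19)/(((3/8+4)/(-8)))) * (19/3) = -1024/91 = -11.25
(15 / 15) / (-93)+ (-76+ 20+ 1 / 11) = -57206 / 1023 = -55.92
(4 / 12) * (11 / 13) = 11 / 39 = 0.28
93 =93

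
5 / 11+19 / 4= 229 / 44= 5.20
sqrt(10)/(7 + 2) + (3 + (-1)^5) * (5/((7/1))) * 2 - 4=-8/7 + sqrt(10)/9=-0.79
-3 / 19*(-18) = 54 / 19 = 2.84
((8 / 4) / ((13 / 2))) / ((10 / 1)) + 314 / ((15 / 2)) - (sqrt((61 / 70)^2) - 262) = 827261 / 2730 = 303.03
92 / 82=46 / 41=1.12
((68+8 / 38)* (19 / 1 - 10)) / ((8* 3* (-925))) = -486 / 17575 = -0.03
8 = 8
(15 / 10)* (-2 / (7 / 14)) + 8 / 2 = -2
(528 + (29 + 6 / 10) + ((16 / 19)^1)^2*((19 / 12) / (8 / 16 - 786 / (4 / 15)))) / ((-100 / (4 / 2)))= -234162566 / 20997375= -11.15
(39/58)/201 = 13/3886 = 0.00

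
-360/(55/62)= -4464/11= -405.82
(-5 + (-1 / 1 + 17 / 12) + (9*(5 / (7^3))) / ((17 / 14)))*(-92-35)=568.36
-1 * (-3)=3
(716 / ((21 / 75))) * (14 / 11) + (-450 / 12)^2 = 205075 / 44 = 4660.80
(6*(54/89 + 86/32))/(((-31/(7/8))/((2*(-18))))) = 886599/44144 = 20.08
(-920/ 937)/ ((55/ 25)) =-4600/ 10307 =-0.45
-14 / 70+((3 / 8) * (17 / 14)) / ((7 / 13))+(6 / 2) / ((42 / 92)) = 28291 / 3920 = 7.22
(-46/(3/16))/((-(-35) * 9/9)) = -736/105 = -7.01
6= 6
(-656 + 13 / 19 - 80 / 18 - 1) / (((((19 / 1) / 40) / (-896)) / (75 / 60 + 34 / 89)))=588198822400 / 289161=2034156.83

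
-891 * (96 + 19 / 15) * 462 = -200195226 / 5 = -40039045.20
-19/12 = -1.58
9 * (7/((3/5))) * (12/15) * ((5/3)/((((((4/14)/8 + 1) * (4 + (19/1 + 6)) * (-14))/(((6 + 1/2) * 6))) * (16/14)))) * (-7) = 66885/841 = 79.53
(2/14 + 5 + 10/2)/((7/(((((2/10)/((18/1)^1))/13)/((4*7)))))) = 0.00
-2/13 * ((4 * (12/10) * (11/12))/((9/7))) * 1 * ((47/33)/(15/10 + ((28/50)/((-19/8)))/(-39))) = -250040/502191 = -0.50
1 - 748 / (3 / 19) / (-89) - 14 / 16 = 113963 / 2136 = 53.35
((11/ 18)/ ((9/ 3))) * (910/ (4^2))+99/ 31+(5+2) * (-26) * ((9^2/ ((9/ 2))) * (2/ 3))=-29050205/ 13392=-2169.22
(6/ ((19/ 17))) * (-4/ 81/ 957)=-136/ 490941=-0.00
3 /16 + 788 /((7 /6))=75669 /112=675.62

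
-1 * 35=-35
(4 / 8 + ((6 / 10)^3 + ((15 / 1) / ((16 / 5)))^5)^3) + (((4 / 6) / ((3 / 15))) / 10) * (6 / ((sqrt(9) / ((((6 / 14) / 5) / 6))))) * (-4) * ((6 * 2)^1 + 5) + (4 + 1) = 548267661874060467065789794335147643 / 47287796087390208000000000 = 11594273940.38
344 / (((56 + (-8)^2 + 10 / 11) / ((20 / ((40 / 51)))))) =48246 / 665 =72.55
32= 32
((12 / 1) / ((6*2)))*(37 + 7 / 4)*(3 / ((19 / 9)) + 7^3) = 253580 / 19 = 13346.32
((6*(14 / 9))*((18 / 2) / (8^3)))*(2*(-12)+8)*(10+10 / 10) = -231 / 8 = -28.88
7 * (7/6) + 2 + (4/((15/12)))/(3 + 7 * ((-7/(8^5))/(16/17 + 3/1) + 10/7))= 2971830917/285400950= 10.41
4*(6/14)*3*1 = 36/7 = 5.14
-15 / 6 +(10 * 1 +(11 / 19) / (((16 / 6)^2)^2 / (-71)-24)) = 1835349 / 245480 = 7.48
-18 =-18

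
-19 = -19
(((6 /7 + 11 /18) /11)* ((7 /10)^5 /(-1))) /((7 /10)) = -12691 /396000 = -0.03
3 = 3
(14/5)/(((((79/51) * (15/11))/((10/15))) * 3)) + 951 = 16909261/17775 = 951.29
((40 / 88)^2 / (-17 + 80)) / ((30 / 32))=80 / 22869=0.00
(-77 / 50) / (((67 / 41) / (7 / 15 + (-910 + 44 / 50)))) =215146393 / 251250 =856.30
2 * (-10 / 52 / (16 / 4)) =-5 / 52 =-0.10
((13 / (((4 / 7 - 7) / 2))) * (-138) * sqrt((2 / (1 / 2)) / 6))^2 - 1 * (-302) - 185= 140259743 / 675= 207792.21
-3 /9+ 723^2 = 1568186 /3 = 522728.67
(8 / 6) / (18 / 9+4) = 2 / 9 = 0.22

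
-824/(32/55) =-1416.25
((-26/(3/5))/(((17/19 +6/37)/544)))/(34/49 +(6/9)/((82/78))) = -24969941360/1486743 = -16795.06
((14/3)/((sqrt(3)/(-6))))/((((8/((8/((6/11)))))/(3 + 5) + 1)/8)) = -9856 * sqrt(3)/141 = -121.07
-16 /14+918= 6418 /7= 916.86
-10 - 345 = -355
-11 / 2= -5.50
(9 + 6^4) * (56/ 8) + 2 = 9137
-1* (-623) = 623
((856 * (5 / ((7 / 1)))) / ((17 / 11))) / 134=23540 / 7973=2.95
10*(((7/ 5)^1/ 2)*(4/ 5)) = 28/ 5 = 5.60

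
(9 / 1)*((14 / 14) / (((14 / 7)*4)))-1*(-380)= 3049 / 8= 381.12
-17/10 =-1.70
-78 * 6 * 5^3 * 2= -117000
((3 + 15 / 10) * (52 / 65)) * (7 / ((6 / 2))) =42 / 5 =8.40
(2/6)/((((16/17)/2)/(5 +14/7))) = 119/24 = 4.96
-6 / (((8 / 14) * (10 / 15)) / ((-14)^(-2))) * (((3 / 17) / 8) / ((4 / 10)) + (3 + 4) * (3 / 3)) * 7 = -17271 / 4352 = -3.97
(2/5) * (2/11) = 4/55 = 0.07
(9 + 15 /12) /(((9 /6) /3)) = 41 /2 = 20.50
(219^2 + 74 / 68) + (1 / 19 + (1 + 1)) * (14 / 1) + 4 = 31004657 / 646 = 47994.83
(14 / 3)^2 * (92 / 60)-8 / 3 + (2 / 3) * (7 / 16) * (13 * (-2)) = 12497 / 540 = 23.14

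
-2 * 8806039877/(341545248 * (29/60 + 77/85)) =-748513389545/20165400684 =-37.12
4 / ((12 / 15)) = 5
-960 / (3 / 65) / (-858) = 24.24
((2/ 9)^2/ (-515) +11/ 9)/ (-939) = -0.00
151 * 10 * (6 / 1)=9060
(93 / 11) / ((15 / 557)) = 313.95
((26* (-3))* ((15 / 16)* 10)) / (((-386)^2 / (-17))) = 49725 / 595984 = 0.08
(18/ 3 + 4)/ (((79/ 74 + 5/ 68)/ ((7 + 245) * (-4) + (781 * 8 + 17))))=132266120/ 2871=46069.70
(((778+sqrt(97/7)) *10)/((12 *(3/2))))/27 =5 *sqrt(679)/1701+3890/243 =16.08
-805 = -805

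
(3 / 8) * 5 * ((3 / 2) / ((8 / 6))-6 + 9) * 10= 2475 / 32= 77.34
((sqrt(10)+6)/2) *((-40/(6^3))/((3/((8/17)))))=-40/459 - 20 *sqrt(10)/1377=-0.13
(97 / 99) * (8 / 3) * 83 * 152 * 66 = 19580032 / 9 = 2175559.11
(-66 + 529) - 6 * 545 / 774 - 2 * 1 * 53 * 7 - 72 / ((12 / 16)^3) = -58552 / 129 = -453.89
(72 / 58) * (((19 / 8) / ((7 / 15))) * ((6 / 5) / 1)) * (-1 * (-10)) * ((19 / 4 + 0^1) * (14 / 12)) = 48735 / 116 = 420.13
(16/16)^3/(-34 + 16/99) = -99/3350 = -0.03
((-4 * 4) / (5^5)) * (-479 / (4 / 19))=36404 / 3125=11.65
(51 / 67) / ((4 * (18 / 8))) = 17 / 201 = 0.08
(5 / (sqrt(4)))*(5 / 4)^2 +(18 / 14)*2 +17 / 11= 19769 / 2464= 8.02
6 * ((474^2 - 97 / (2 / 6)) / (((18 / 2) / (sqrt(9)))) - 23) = 448632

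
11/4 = 2.75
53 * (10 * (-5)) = -2650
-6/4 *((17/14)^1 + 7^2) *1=-2109/28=-75.32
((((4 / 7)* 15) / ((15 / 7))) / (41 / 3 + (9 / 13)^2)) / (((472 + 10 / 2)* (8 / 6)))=169 / 380116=0.00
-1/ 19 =-0.05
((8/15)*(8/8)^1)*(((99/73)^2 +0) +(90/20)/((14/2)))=49380/37303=1.32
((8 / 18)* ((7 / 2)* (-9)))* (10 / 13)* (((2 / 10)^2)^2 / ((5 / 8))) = -0.03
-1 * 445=-445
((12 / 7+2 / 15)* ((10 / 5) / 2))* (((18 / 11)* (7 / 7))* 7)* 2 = 2328 / 55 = 42.33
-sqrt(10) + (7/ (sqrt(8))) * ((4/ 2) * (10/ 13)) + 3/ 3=-sqrt(10) + 1 + 35 * sqrt(2)/ 13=1.65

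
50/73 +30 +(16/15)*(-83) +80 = 22.15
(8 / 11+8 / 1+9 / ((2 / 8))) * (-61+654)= 291756 / 11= 26523.27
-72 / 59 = -1.22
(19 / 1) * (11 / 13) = 209 / 13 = 16.08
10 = 10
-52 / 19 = -2.74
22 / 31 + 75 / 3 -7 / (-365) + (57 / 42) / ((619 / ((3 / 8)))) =20183550971 / 784446320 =25.73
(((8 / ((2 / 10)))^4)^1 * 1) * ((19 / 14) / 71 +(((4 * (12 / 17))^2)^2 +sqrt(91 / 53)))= 2560000 * sqrt(4823) / 53 +6756035075840000 / 41509937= 166111515.28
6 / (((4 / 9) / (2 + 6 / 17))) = 540 / 17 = 31.76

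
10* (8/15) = 16/3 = 5.33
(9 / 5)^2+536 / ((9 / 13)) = 174929 / 225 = 777.46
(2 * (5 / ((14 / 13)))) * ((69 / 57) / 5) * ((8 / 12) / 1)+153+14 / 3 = 159.17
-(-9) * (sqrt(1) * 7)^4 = 21609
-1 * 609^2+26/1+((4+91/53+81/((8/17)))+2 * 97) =-157084859/424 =-370483.16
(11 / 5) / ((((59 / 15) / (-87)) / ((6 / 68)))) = -8613 / 2006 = -4.29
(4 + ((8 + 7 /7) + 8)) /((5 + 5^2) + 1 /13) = 273 /391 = 0.70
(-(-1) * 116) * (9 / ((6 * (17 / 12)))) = 2088 / 17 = 122.82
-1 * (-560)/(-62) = -280/31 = -9.03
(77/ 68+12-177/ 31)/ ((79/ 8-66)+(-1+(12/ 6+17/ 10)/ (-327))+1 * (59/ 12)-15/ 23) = -0.14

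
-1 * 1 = -1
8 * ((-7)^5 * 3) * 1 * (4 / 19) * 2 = -3226944 / 19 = -169839.16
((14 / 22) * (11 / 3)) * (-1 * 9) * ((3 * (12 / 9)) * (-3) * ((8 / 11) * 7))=14112 / 11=1282.91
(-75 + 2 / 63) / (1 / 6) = -449.81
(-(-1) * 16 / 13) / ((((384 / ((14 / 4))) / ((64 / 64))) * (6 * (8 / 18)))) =7 / 1664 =0.00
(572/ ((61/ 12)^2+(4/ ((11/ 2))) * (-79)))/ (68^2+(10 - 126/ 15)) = -566280/ 144772607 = -0.00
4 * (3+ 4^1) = 28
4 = 4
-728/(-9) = 728/9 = 80.89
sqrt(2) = 1.41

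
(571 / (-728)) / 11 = -571 / 8008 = -0.07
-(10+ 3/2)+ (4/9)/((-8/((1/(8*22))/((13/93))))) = -157903/13728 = -11.50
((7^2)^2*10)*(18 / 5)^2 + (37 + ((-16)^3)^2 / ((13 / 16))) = 1362405709 / 65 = 20960087.83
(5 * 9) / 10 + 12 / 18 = 5.17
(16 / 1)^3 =4096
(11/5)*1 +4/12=38/15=2.53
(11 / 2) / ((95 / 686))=3773 / 95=39.72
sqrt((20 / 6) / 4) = sqrt(30) / 6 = 0.91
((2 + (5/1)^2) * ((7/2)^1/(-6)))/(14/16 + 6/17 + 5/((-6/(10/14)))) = -44982/1807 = -24.89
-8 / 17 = -0.47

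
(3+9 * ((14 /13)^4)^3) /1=580139466745107 /23298085122481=24.90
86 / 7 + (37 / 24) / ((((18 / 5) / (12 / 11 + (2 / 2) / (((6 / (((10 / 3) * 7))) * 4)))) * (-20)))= 58637165 / 4790016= 12.24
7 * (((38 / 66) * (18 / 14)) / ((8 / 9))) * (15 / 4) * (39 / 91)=23085 / 2464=9.37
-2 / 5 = -0.40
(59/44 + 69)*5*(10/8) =77375/176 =439.63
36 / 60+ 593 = 2968 / 5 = 593.60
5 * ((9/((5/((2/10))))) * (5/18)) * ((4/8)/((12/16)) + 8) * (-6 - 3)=-39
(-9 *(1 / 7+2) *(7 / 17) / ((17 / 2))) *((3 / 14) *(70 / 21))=-1350 / 2023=-0.67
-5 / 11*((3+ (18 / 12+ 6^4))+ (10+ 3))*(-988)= 6488690 / 11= 589880.91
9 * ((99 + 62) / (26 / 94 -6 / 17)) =-1157751 / 61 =-18979.52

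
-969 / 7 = -138.43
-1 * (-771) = 771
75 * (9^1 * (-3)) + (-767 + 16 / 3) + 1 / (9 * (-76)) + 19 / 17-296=-35832269 / 11628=-3081.55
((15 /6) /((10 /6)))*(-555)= -1665 /2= -832.50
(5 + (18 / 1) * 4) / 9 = 77 / 9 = 8.56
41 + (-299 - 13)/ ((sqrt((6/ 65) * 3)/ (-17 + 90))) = 41 - 3796 * sqrt(130) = -43240.06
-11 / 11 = -1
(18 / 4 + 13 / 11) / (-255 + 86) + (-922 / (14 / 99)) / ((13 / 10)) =-130528415 / 26026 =-5015.31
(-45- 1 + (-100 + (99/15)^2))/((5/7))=-17927/125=-143.42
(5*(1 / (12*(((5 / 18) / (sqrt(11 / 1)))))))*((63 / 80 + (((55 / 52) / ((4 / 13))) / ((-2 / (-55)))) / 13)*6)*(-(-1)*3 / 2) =452601*sqrt(11) / 4160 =360.84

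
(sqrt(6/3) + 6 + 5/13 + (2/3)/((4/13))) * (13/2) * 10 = 65 * sqrt(2) + 3335/6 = 647.76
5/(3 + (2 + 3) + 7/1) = 1/3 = 0.33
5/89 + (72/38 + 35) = 62484/1691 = 36.95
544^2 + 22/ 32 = 4734987/ 16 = 295936.69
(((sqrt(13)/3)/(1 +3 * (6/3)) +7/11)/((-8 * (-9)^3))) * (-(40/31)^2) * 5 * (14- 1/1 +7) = -140000/7706259- 20000 * sqrt(13)/14711949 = -0.02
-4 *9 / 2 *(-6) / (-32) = -27 / 8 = -3.38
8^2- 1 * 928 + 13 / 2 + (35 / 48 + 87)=-36949 / 48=-769.77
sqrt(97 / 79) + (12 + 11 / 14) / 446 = 179 / 6244 + sqrt(7663) / 79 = 1.14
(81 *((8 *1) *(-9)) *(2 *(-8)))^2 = 8707129344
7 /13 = 0.54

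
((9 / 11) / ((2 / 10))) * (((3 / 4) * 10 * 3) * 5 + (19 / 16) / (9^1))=81095 / 176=460.77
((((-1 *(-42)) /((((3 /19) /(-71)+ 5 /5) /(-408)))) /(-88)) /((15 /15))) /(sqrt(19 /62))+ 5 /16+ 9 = 149 /16+ 76041 *sqrt(1178) /7403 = 361.86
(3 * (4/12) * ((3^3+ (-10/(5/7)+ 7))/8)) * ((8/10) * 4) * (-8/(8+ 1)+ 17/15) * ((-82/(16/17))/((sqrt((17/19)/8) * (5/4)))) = -3608 * sqrt(646)/225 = -407.57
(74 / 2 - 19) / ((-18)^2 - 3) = 6 / 107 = 0.06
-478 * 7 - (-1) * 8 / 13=-43490 / 13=-3345.38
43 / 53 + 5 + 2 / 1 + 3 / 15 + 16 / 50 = 11039 / 1325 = 8.33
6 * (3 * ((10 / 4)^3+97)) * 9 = 72981 / 4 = 18245.25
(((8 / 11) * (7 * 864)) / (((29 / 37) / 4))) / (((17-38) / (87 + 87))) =-2045952 / 11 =-185995.64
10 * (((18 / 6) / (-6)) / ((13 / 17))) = -6.54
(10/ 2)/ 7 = 5/ 7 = 0.71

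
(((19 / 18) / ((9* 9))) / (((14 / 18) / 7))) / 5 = 19 / 810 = 0.02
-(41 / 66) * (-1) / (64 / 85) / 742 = 0.00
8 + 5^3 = 133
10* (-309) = -3090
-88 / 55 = -8 / 5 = -1.60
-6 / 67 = -0.09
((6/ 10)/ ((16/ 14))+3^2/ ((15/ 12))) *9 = 2781/ 40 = 69.52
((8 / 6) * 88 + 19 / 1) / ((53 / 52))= 21268 / 159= 133.76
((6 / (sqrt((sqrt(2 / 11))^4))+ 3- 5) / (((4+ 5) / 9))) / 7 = 31 / 7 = 4.43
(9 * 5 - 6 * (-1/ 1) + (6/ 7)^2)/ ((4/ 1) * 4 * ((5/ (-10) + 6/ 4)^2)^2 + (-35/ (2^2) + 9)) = 3.18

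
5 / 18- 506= -9103 / 18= -505.72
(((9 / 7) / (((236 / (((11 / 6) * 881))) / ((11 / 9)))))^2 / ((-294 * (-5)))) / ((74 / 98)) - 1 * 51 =-5550441014639 / 109054995840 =-50.90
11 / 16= 0.69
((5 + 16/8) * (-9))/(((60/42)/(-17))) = 7497/10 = 749.70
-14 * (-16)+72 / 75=5624 / 25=224.96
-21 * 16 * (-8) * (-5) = -13440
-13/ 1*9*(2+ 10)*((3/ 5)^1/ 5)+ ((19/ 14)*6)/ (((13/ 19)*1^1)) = -356217/ 2275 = -156.58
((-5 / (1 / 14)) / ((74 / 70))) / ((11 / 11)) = -66.22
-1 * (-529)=529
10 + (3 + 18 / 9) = 15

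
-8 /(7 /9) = -72 /7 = -10.29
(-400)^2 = 160000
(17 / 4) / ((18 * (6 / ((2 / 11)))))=17 / 2376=0.01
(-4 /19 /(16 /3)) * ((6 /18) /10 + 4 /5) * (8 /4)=-5 /76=-0.07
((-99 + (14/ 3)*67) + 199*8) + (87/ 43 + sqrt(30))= sqrt(30) + 233192/ 129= 1813.17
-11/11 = -1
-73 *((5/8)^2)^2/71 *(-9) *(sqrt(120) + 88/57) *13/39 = 501875/690688 + 136875 *sqrt(30)/145408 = 5.88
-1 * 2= -2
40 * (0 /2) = 0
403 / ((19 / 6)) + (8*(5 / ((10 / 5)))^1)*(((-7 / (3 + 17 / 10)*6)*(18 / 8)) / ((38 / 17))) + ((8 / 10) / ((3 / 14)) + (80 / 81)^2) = -1404022724 / 29294865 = -47.93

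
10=10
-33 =-33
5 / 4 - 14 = -51 / 4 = -12.75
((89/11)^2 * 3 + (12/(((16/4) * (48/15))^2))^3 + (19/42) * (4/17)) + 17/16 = 9163208341855847/46382425571328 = 197.56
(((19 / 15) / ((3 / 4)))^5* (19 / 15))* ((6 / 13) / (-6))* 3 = -48174982144 / 11994328125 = -4.02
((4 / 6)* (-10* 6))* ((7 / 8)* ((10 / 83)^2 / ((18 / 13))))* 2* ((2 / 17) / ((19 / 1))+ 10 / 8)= -6153875 / 6675441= -0.92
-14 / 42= -1 / 3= -0.33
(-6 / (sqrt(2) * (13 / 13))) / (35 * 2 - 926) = 3 * sqrt(2) / 856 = 0.00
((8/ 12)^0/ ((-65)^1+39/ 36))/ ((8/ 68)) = -102/ 767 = -0.13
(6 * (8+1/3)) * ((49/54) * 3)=1225/9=136.11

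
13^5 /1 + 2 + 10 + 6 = 371311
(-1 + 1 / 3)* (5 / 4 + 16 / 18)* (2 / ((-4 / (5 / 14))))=55 / 216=0.25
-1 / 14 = -0.07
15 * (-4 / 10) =-6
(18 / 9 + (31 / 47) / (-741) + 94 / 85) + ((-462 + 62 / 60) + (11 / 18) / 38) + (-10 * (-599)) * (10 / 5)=11522.15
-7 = -7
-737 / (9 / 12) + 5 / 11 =-32413 / 33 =-982.21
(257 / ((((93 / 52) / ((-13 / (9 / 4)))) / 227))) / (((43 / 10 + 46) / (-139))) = 219270631840 / 421011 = 520819.25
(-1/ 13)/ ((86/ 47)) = -47/ 1118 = -0.04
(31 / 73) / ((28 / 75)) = 2325 / 2044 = 1.14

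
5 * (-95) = -475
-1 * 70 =-70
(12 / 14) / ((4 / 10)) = 15 / 7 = 2.14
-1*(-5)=5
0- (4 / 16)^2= -1 / 16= -0.06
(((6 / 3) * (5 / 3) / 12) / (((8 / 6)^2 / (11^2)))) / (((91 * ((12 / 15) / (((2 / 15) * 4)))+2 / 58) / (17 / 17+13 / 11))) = 4785 / 15838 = 0.30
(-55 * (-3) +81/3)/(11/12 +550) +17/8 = 130819/52888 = 2.47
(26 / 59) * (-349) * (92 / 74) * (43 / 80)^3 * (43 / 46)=-15511100137 / 558848000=-27.76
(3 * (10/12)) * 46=115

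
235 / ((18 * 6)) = 2.18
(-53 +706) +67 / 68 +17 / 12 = 66851 / 102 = 655.40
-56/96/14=-1/24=-0.04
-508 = -508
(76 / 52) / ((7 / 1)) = 19 / 91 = 0.21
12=12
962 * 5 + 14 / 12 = 4811.17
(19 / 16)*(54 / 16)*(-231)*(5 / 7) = -84645 / 128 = -661.29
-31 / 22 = -1.41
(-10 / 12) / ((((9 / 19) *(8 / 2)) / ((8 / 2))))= -95 / 54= -1.76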